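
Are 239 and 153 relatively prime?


Euclidean algorithm:
239 = 1 * 153 + 86
153 = 1 * 86 + 67
86 = 1 * 67 + 19
67 = 3 * 19 + 10
19 = 1 * 10 + 9
10 = 1 * 9 + 1
9 = 9 * 1 + 0
GCD(239, 153) = 1

Yes, coprime (GCD = 1)


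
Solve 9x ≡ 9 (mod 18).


GCD(9, 18) = 9 divides 9
Divide: 1x ≡ 1 (mod 2)
x ≡ 1 (mod 2)


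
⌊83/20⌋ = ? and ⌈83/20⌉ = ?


83/20 = 4.1500
floor = 4
ceil = 5

floor = 4, ceil = 5


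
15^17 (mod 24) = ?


15^1 mod 24 = 15
15^2 mod 24 = 9
15^3 mod 24 = 15
15^4 mod 24 = 9
15^5 mod 24 = 15
15^6 mod 24 = 9
15^7 mod 24 = 15
15^8 mod 24 = 9
15^9 mod 24 = 15
15^10 mod 24 = 9
15^11 mod 24 = 15
15^12 mod 24 = 9
15^13 mod 24 = 15
15^14 mod 24 = 9
15^15 mod 24 = 15
15^16 mod 24 = 9
15^17 mod 24 = 15


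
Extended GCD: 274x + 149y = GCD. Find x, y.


Tabular extended Euclidean (each row: r = 274*s + 149*t):
r=274, s=1, t=0
r=149, s=0, t=1
q=1: r=125, s=1, t=-1   [274*(1) + 149*(-1) = 125]
q=1: r=24, s=-1, t=2   [274*(-1) + 149*(2) = 24]
q=5: r=5, s=6, t=-11   [274*(6) + 149*(-11) = 5]
q=4: r=4, s=-25, t=46   [274*(-25) + 149*(46) = 4]
q=1: r=1, s=31, t=-57   [274*(31) + 149*(-57) = 1]
q=4: r=0, s=-149, t=274   [274*(-149) + 149*(274) = 0]
GCD = 1; from the row with r=1: x=31, y=-57
Check: 274*(31) + 149*(-57) = 8494 - 8493 = 1

GCD = 1, x = 31, y = -57


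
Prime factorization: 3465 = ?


3465 / 3 = 1155
1155 / 3 = 385
385 / 5 = 77
77 / 7 = 11
11 / 11 = 1
3465 = 3^2 × 5 × 7 × 11


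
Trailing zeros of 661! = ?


floor(661/5) = 132
floor(661/25) = 26
floor(661/125) = 5
floor(661/625) = 1
Total = 164

164 trailing zeros


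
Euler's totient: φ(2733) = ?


2733 = 3 × 911
Prime factors: 3, 911
φ(2733) = 2733 × (1-1/3) × (1-1/911)
= 2733 × 2/3 × 910/911 = 1820

φ(2733) = 1820


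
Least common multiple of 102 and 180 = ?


GCD(102, 180) = 6
LCM = 102*180/6 = 18360/6 = 3060

LCM = 3060


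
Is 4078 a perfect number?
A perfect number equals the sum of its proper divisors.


Proper divisors of 4078: 1, 2, 2039
Sum = 1 + 2 + 2039 = 2042

No, 4078 is not perfect (2042 ≠ 4078)


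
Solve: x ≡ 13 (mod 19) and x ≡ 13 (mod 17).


M = 19*17 = 323
M1 = M/19 = 17, M2 = M/17 = 19
M1^(-1) mod 19 = 9, M2^(-1) mod 17 = 9
x = 13*17*9 + 13*19*9 = 4212
4212 mod 323 = 13
Check: 13 mod 19 = 13 ✓, 13 mod 17 = 13 ✓

x ≡ 13 (mod 323)


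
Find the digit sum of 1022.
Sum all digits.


1 + 0 + 2 + 2 = 5


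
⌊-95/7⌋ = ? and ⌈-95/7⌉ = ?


-95/7 = -13.5714
floor = -14
ceil = -13

floor = -14, ceil = -13


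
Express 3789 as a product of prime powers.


3789 / 3 = 1263
1263 / 3 = 421
421 / 421 = 1
3789 = 3^2 × 421


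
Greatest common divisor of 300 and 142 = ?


300 = 2 * 142 + 16
142 = 8 * 16 + 14
16 = 1 * 14 + 2
14 = 7 * 2 + 0
GCD = 2


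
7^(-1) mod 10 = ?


Use the extended Euclidean algorithm on (10, 7); each row r = 10*s + 7*t:
r=10, s=1, t=0
r=7, s=0, t=1
q=1: r=3, s=1, t=-1   [10*(1) + 7*(-1) = 3]
q=2: r=1, s=-2, t=3   [10*(-2) + 7*(3) = 1]
q=3: r=0, s=7, t=-10   [10*(7) + 7*(-10) = 0]
GCD = 1 with t = 3, so 7*(3) ≡ 1 (mod 10)
Inverse = 3 mod 10 = 3
Check: 7 * 3 = 21 ≡ 1 (mod 10)

7^(-1) ≡ 3 (mod 10)


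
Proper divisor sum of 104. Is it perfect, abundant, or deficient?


Proper divisors: 1, 2, 4, 8, 13, 26, 52
Sum = 1 + 2 + 4 + 8 + 13 + 26 + 52 = 106
106 > 104 → abundant

s(104) = 106 (abundant)


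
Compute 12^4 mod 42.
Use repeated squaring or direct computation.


12^1 mod 42 = 12
12^2 mod 42 = 18
12^3 mod 42 = 6
12^4 mod 42 = 30


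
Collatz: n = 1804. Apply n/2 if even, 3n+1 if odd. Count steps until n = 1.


1804 → 902 → 451 → 1354 → 677 → 2032 → 1016 → 508 → 254 → 127 → 382 → 191 → 574 → 287 → 862 → 431 → 1294 → 647 → 1942 → 971 → 2914 → 1457 → 4372 → 2186 → 1093 → 3280 → 1640 → 820 → 410 → 205 → 616 → 308 → 154 → 77 → 232 → 116 → 58 → 29 → 88 → 44 → 22 → 11 → 34 → 17 → 52 → 26 → 13 → 40 → 20 → 10 → 5 → 16 → 8 → 4 → 2 → 1
Total steps = 55

55 steps


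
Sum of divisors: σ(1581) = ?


Divisors of 1581: 1, 3, 17, 31, 51, 93, 527, 1581
Sum = 1 + 3 + 17 + 31 + 51 + 93 + 527 + 1581 = 2304

σ(1581) = 2304


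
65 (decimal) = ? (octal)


65 (base 10) = 65 (decimal)
65 (decimal) = 101 (base 8)


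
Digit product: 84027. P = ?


8 × 4 × 0 × 2 × 7 = 0


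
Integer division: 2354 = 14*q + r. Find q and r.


2354 = 14 * 168 + 2
Check: 2352 + 2 = 2354

q = 168, r = 2


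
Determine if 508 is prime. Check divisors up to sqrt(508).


508 / 2 = 254 (exact division)
508 is NOT prime.

No, 508 is not prime


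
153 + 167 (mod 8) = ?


153 + 167 = 320
320 mod 8 = 0


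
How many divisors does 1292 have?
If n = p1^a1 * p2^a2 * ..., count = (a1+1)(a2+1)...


1292 = 2^2 × 17^1 × 19^1
d(1292) = (2+1) × (1+1) × (1+1) = 12

12 divisors


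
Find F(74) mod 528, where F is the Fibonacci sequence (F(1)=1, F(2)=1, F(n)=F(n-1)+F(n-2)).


F(k) mod 528 for k=1..74:
1, 1, 2, 3, 5, 8, 13, 21, 34, 55, 89, 144, 233, 377, 82, 459, 13, 472, 485, 429, 386, 287, 145, 432, 49, 481, 2, 483, 485, 440, 397, 309, 178, 487, 137, 96, 233, 329, 34, 363, 397, 232, 101, 333, 434, 239, 145, 384, 1, 385, 386, 243, 101, 344, 445, 261, 178, 439, 89, 0, 89, 89, 178, 267, 445, 184, 101, 285, 386, 143, 1, 144, 145, 289
F(74) mod 528 = 289


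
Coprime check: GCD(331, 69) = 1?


Euclidean algorithm:
331 = 4 * 69 + 55
69 = 1 * 55 + 14
55 = 3 * 14 + 13
14 = 1 * 13 + 1
13 = 13 * 1 + 0
GCD(331, 69) = 1

Yes, coprime (GCD = 1)


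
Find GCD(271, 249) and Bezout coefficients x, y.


Tabular extended Euclidean (each row: r = 271*s + 249*t):
r=271, s=1, t=0
r=249, s=0, t=1
q=1: r=22, s=1, t=-1   [271*(1) + 249*(-1) = 22]
q=11: r=7, s=-11, t=12   [271*(-11) + 249*(12) = 7]
q=3: r=1, s=34, t=-37   [271*(34) + 249*(-37) = 1]
q=7: r=0, s=-249, t=271   [271*(-249) + 249*(271) = 0]
GCD = 1; from the row with r=1: x=34, y=-37
Check: 271*(34) + 249*(-37) = 9214 - 9213 = 1

GCD = 1, x = 34, y = -37


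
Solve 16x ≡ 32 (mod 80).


GCD(16, 80) = 16 divides 32
Divide: 1x ≡ 2 (mod 5)
x ≡ 2 (mod 5)


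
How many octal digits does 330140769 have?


330140769 in base 8 = 2353306141
Number of digits = 10

10 digits (base 8)


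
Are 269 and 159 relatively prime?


Euclidean algorithm:
269 = 1 * 159 + 110
159 = 1 * 110 + 49
110 = 2 * 49 + 12
49 = 4 * 12 + 1
12 = 12 * 1 + 0
GCD(269, 159) = 1

Yes, coprime (GCD = 1)


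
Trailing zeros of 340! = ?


floor(340/5) = 68
floor(340/25) = 13
floor(340/125) = 2
Total = 83

83 trailing zeros


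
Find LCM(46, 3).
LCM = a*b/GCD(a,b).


GCD(46, 3) = 1
LCM = 46*3/1 = 138/1 = 138

LCM = 138


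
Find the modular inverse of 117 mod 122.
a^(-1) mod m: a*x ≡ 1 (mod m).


Use the extended Euclidean algorithm on (122, 117); each row r = 122*s + 117*t:
r=122, s=1, t=0
r=117, s=0, t=1
q=1: r=5, s=1, t=-1   [122*(1) + 117*(-1) = 5]
q=23: r=2, s=-23, t=24   [122*(-23) + 117*(24) = 2]
q=2: r=1, s=47, t=-49   [122*(47) + 117*(-49) = 1]
q=2: r=0, s=-117, t=122   [122*(-117) + 117*(122) = 0]
GCD = 1 with t = -49, so 117*(-49) ≡ 1 (mod 122)
Inverse = -49 mod 122 = 73
Check: 117 * 73 = 8541 ≡ 1 (mod 122)

117^(-1) ≡ 73 (mod 122)


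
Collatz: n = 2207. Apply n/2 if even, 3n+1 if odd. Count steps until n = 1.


2207 → 6622 → 3311 → 9934 → 4967 → 14902 → 7451 → 22354 → 11177 → 33532 → 16766 → 8383 → 25150 → 12575 → 37726 → 18863 → 56590 → 28295 → 84886 → 42443 → 127330 → 63665 → 190996 → 95498 → 47749 → 143248 → 71624 → 35812 → 17906 → 8953 → 26860 → 13430 → 6715 → 20146 → 10073 → 30220 → 15110 → 7555 → 22666 → 11333 → 34000 → 17000 → 8500 → 4250 → 2125 → 6376 → 3188 → 1594 → 797 → 2392 → 1196 → 598 → 299 → 898 → 449 → 1348 → 674 → 337 → 1012 → 506 → 253 → 760 → 380 → 190 → 95 → 286 → 143 → 430 → 215 → 646 → 323 → 970 → 485 → 1456 → 728 → 364 → 182 → 91 → 274 → 137 → 412 → 206 → 103 → 310 → 155 → 466 → 233 → 700 → 350 → 175 → 526 → 263 → 790 → 395 → 1186 → 593 → 1780 → 890 → 445 → 1336 → 668 → 334 → 167 → 502 → 251 → 754 → 377 → 1132 → 566 → 283 → 850 → 425 → 1276 → 638 → 319 → 958 → 479 → 1438 → 719 → 2158 → 1079 → 3238 → 1619 → 4858 → 2429 → 7288 → 3644 → 1822 → 911 → 2734 → 1367 → 4102 → 2051 → 6154 → 3077 → 9232 → 4616 → 2308 → 1154 → 577 → 1732 → 866 → 433 → 1300 → 650 → 325 → 976 → 488 → 244 → 122 → 61 → 184 → 92 → 46 → 23 → 70 → 35 → 106 → 53 → 160 → 80 → 40 → 20 → 10 → 5 → 16 → 8 → 4 → 2 → 1
Total steps = 169

169 steps


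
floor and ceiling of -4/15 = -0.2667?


-4/15 = -0.2667
floor = -1
ceil = 0

floor = -1, ceil = 0


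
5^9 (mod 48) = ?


5^1 mod 48 = 5
5^2 mod 48 = 25
5^3 mod 48 = 29
5^4 mod 48 = 1
5^5 mod 48 = 5
5^6 mod 48 = 25
5^7 mod 48 = 29
5^8 mod 48 = 1
5^9 mod 48 = 5


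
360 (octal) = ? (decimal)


360 (base 8) = 240 (decimal)
240 (decimal) = 240 (base 10)


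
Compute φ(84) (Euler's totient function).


84 = 2^2 × 3 × 7
Prime factors: 2, 3, 7
φ(84) = 84 × (1-1/2) × (1-1/3) × (1-1/7)
= 84 × 1/2 × 2/3 × 6/7 = 24

φ(84) = 24


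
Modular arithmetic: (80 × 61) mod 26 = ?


80 × 61 = 4880
4880 mod 26 = 18


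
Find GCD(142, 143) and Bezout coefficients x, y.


Tabular extended Euclidean (each row: r = 142*s + 143*t):
r=142, s=1, t=0
r=143, s=0, t=1
q=0: r=142, s=1, t=0   [142*(1) + 143*(0) = 142]
q=1: r=1, s=-1, t=1   [142*(-1) + 143*(1) = 1]
q=142: r=0, s=143, t=-142   [142*(143) + 143*(-142) = 0]
GCD = 1; from the row with r=1: x=-1, y=1
Check: 142*(-1) + 143*(1) = -142 + 143 = 1

GCD = 1, x = -1, y = 1


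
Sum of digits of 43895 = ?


4 + 3 + 8 + 9 + 5 = 29


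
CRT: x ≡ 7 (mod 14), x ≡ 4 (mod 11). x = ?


M = 14*11 = 154
M1 = M/14 = 11, M2 = M/11 = 14
M1^(-1) mod 14 = 9, M2^(-1) mod 11 = 4
x = 7*11*9 + 4*14*4 = 917
917 mod 154 = 147
Check: 147 mod 14 = 7 ✓, 147 mod 11 = 4 ✓

x ≡ 147 (mod 154)


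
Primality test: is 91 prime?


91 / 7 = 13 (exact division)
91 is NOT prime.

No, 91 is not prime


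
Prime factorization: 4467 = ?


4467 / 3 = 1489
1489 / 1489 = 1
4467 = 3 × 1489


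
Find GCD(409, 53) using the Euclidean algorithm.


409 = 7 * 53 + 38
53 = 1 * 38 + 15
38 = 2 * 15 + 8
15 = 1 * 8 + 7
8 = 1 * 7 + 1
7 = 7 * 1 + 0
GCD = 1


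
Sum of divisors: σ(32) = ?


Divisors of 32: 1, 2, 4, 8, 16, 32
Sum = 1 + 2 + 4 + 8 + 16 + 32 = 63

σ(32) = 63


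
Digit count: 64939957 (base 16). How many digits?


64939957 in base 16 = 3DEE7B5
Number of digits = 7

7 digits (base 16)


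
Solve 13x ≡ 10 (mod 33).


GCD(13, 33) = 1, unique solution
a^(-1) mod 33 = 28
x = 28 * 10 mod 33 = 16

x ≡ 16 (mod 33)


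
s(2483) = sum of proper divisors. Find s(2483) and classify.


Proper divisors: 1, 13, 191
Sum = 1 + 13 + 191 = 205
205 < 2483 → deficient

s(2483) = 205 (deficient)


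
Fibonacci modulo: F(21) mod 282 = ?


F(k) mod 282 for k=1..21:
1, 1, 2, 3, 5, 8, 13, 21, 34, 55, 89, 144, 233, 95, 46, 141, 187, 46, 233, 279, 230
F(21) mod 282 = 230


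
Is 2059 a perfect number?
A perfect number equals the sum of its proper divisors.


Proper divisors of 2059: 1, 29, 71
Sum = 1 + 29 + 71 = 101

No, 2059 is not perfect (101 ≠ 2059)


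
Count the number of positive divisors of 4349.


4349 = 4349^1
d(4349) = (1+1) = 2

2 divisors


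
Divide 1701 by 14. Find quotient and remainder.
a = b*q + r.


1701 = 14 * 121 + 7
Check: 1694 + 7 = 1701

q = 121, r = 7


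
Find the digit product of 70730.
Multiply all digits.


7 × 0 × 7 × 3 × 0 = 0


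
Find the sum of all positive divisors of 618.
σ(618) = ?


Divisors of 618: 1, 2, 3, 6, 103, 206, 309, 618
Sum = 1 + 2 + 3 + 6 + 103 + 206 + 309 + 618 = 1248

σ(618) = 1248


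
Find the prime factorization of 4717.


4717 / 53 = 89
89 / 89 = 1
4717 = 53 × 89


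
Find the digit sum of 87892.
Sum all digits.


8 + 7 + 8 + 9 + 2 = 34


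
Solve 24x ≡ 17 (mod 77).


GCD(24, 77) = 1, unique solution
a^(-1) mod 77 = 61
x = 61 * 17 mod 77 = 36

x ≡ 36 (mod 77)


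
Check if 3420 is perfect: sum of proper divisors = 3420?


Proper divisors of 3420: 1, 2, 3, 4, 5, 6, 9, 10, 12, 15, 18, 19, 20, 30, 36, 38, 45, 57, 60, 76, 90, 95, 114, 171, 180, 190, 228, 285, 342, 380, 570, 684, 855, 1140, 1710
Sum = 1 + 2 + 3 + 4 + 5 + 6 + 9 + 10 + 12 + 15 + 18 + 19 + 20 + 30 + 36 + 38 + 45 + 57 + 60 + 76 + 90 + 95 + 114 + 171 + 180 + 190 + 228 + 285 + 342 + 380 + 570 + 684 + 855 + 1140 + 1710 = 7500

No, 3420 is not perfect (7500 ≠ 3420)


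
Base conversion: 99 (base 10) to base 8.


99 (base 10) = 99 (decimal)
99 (decimal) = 143 (base 8)


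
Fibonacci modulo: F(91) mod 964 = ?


F(k) mod 964 for k=1..91:
1, 1, 2, 3, 5, 8, 13, 21, 34, 55, 89, 144, 233, 377, 610, 23, 633, 656, 325, 17, 342, 359, 701, 96, 797, 893, 726, 655, 417, 108, 525, 633, 194, 827, 57, 884, 941, 861, 838, 735, 609, 380, 25, 405, 430, 835, 301, 172, 473, 645, 154, 799, 953, 788, 777, 601, 414, 51, 465, 516, 17, 533, 550, 119, 669, 788, 493, 317, 810, 163, 9, 172, 181, 353, 534, 887, 457, 380, 837, 253, 126, 379, 505, 884, 425, 345, 770, 151, 921, 108, 65
F(91) mod 964 = 65


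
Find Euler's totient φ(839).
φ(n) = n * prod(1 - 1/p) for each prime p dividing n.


839 = 839
Prime factors: 839
φ(839) = 839 × (1-1/839)
= 839 × 838/839 = 838

φ(839) = 838


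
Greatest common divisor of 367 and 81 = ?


367 = 4 * 81 + 43
81 = 1 * 43 + 38
43 = 1 * 38 + 5
38 = 7 * 5 + 3
5 = 1 * 3 + 2
3 = 1 * 2 + 1
2 = 2 * 1 + 0
GCD = 1


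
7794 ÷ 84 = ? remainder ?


7794 = 84 * 92 + 66
Check: 7728 + 66 = 7794

q = 92, r = 66


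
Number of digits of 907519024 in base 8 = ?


907519024 in base 8 = 6605722060
Number of digits = 10

10 digits (base 8)


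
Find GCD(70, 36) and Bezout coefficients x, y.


Tabular extended Euclidean (each row: r = 70*s + 36*t):
r=70, s=1, t=0
r=36, s=0, t=1
q=1: r=34, s=1, t=-1   [70*(1) + 36*(-1) = 34]
q=1: r=2, s=-1, t=2   [70*(-1) + 36*(2) = 2]
q=17: r=0, s=18, t=-35   [70*(18) + 36*(-35) = 0]
GCD = 2; from the row with r=2: x=-1, y=2
Check: 70*(-1) + 36*(2) = -70 + 72 = 2

GCD = 2, x = -1, y = 2


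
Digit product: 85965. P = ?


8 × 5 × 9 × 6 × 5 = 10800


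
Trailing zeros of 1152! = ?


floor(1152/5) = 230
floor(1152/25) = 46
floor(1152/125) = 9
floor(1152/625) = 1
Total = 286

286 trailing zeros


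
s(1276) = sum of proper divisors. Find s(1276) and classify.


Proper divisors: 1, 2, 4, 11, 22, 29, 44, 58, 116, 319, 638
Sum = 1 + 2 + 4 + 11 + 22 + 29 + 44 + 58 + 116 + 319 + 638 = 1244
1244 < 1276 → deficient

s(1276) = 1244 (deficient)


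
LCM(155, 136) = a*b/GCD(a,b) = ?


GCD(155, 136) = 1
LCM = 155*136/1 = 21080/1 = 21080

LCM = 21080


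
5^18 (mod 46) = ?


5^1 mod 46 = 5
5^2 mod 46 = 25
5^3 mod 46 = 33
5^4 mod 46 = 27
5^5 mod 46 = 43
5^6 mod 46 = 31
5^7 mod 46 = 17
5^8 mod 46 = 39
5^9 mod 46 = 11
5^10 mod 46 = 9
5^11 mod 46 = 45
5^12 mod 46 = 41
5^13 mod 46 = 21
5^14 mod 46 = 13
5^15 mod 46 = 19
5^16 mod 46 = 3
5^17 mod 46 = 15
5^18 mod 46 = 29


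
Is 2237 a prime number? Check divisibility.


Check divisors up to sqrt(2237) = 47.2969
No divisors found.
2237 is prime.

Yes, 2237 is prime


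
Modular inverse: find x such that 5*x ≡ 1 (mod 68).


Use the extended Euclidean algorithm on (68, 5); each row r = 68*s + 5*t:
r=68, s=1, t=0
r=5, s=0, t=1
q=13: r=3, s=1, t=-13   [68*(1) + 5*(-13) = 3]
q=1: r=2, s=-1, t=14   [68*(-1) + 5*(14) = 2]
q=1: r=1, s=2, t=-27   [68*(2) + 5*(-27) = 1]
q=2: r=0, s=-5, t=68   [68*(-5) + 5*(68) = 0]
GCD = 1 with t = -27, so 5*(-27) ≡ 1 (mod 68)
Inverse = -27 mod 68 = 41
Check: 5 * 41 = 205 ≡ 1 (mod 68)

5^(-1) ≡ 41 (mod 68)


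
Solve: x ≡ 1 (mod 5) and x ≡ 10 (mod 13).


M = 5*13 = 65
M1 = M/5 = 13, M2 = M/13 = 5
M1^(-1) mod 5 = 2, M2^(-1) mod 13 = 8
x = 1*13*2 + 10*5*8 = 426
426 mod 65 = 36
Check: 36 mod 5 = 1 ✓, 36 mod 13 = 10 ✓

x ≡ 36 (mod 65)


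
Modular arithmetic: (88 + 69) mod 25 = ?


88 + 69 = 157
157 mod 25 = 7


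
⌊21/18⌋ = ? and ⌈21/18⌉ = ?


21/18 = 1.1667
floor = 1
ceil = 2

floor = 1, ceil = 2


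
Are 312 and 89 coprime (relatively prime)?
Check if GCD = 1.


Euclidean algorithm:
312 = 3 * 89 + 45
89 = 1 * 45 + 44
45 = 1 * 44 + 1
44 = 44 * 1 + 0
GCD(312, 89) = 1

Yes, coprime (GCD = 1)


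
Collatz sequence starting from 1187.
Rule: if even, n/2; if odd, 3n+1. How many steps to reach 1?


1187 → 3562 → 1781 → 5344 → 2672 → 1336 → 668 → 334 → 167 → 502 → 251 → 754 → 377 → 1132 → 566 → 283 → 850 → 425 → 1276 → 638 → 319 → 958 → 479 → 1438 → 719 → 2158 → 1079 → 3238 → 1619 → 4858 → 2429 → 7288 → 3644 → 1822 → 911 → 2734 → 1367 → 4102 → 2051 → 6154 → 3077 → 9232 → 4616 → 2308 → 1154 → 577 → 1732 → 866 → 433 → 1300 → 650 → 325 → 976 → 488 → 244 → 122 → 61 → 184 → 92 → 46 → 23 → 70 → 35 → 106 → 53 → 160 → 80 → 40 → 20 → 10 → 5 → 16 → 8 → 4 → 2 → 1
Total steps = 75

75 steps


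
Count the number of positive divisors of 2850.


2850 = 2^1 × 3^1 × 5^2 × 19^1
d(2850) = (1+1) × (1+1) × (2+1) × (1+1) = 24

24 divisors


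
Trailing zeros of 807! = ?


floor(807/5) = 161
floor(807/25) = 32
floor(807/125) = 6
floor(807/625) = 1
Total = 200

200 trailing zeros


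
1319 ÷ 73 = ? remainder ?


1319 = 73 * 18 + 5
Check: 1314 + 5 = 1319

q = 18, r = 5


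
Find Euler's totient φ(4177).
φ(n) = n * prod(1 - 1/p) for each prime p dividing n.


4177 = 4177
Prime factors: 4177
φ(4177) = 4177 × (1-1/4177)
= 4177 × 4176/4177 = 4176

φ(4177) = 4176


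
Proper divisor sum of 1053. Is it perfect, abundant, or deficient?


Proper divisors: 1, 3, 9, 13, 27, 39, 81, 117, 351
Sum = 1 + 3 + 9 + 13 + 27 + 39 + 81 + 117 + 351 = 641
641 < 1053 → deficient

s(1053) = 641 (deficient)


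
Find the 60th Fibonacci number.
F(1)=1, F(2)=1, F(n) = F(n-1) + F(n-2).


Sequence: 1, 1, 2, 3, 5, 8, 13, 21, 34, 55, 89, 144, 233, 377, 610, 987, 1597, 2584, 4181, 6765, 10946, 17711, 28657, 46368, 75025, 121393, 196418, 317811, 514229, 832040, 1346269, 2178309, 3524578, 5702887, 9227465, 14930352, 24157817, 39088169, 63245986, 102334155, 165580141, 267914296, 433494437, 701408733, 1134903170, 1836311903, 2971215073, 4807526976, 7778742049, 12586269025, 20365011074, 32951280099, 53316291173, 86267571272, 139583862445, 225851433717, 365435296162, 591286729879, 956722026041, 1548008755920
F(60) = 1548008755920


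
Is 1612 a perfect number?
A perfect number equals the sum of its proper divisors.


Proper divisors of 1612: 1, 2, 4, 13, 26, 31, 52, 62, 124, 403, 806
Sum = 1 + 2 + 4 + 13 + 26 + 31 + 52 + 62 + 124 + 403 + 806 = 1524

No, 1612 is not perfect (1524 ≠ 1612)


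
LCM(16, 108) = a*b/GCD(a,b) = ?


GCD(16, 108) = 4
LCM = 16*108/4 = 1728/4 = 432

LCM = 432


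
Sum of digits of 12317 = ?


1 + 2 + 3 + 1 + 7 = 14


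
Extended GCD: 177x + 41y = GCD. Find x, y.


Tabular extended Euclidean (each row: r = 177*s + 41*t):
r=177, s=1, t=0
r=41, s=0, t=1
q=4: r=13, s=1, t=-4   [177*(1) + 41*(-4) = 13]
q=3: r=2, s=-3, t=13   [177*(-3) + 41*(13) = 2]
q=6: r=1, s=19, t=-82   [177*(19) + 41*(-82) = 1]
q=2: r=0, s=-41, t=177   [177*(-41) + 41*(177) = 0]
GCD = 1; from the row with r=1: x=19, y=-82
Check: 177*(19) + 41*(-82) = 3363 - 3362 = 1

GCD = 1, x = 19, y = -82


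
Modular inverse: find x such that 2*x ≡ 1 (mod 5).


Use the extended Euclidean algorithm on (5, 2); each row r = 5*s + 2*t:
r=5, s=1, t=0
r=2, s=0, t=1
q=2: r=1, s=1, t=-2   [5*(1) + 2*(-2) = 1]
q=2: r=0, s=-2, t=5   [5*(-2) + 2*(5) = 0]
GCD = 1 with t = -2, so 2*(-2) ≡ 1 (mod 5)
Inverse = -2 mod 5 = 3
Check: 2 * 3 = 6 ≡ 1 (mod 5)

2^(-1) ≡ 3 (mod 5)


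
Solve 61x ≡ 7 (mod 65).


GCD(61, 65) = 1, unique solution
a^(-1) mod 65 = 16
x = 16 * 7 mod 65 = 47

x ≡ 47 (mod 65)


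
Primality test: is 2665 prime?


2665 / 5 = 533 (exact division)
2665 is NOT prime.

No, 2665 is not prime


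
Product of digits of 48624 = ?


4 × 8 × 6 × 2 × 4 = 1536


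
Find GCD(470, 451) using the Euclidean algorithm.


470 = 1 * 451 + 19
451 = 23 * 19 + 14
19 = 1 * 14 + 5
14 = 2 * 5 + 4
5 = 1 * 4 + 1
4 = 4 * 1 + 0
GCD = 1


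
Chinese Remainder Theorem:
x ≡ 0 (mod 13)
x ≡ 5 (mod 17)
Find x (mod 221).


M = 13*17 = 221
M1 = M/13 = 17, M2 = M/17 = 13
M1^(-1) mod 13 = 10, M2^(-1) mod 17 = 4
x = 0*17*10 + 5*13*4 = 260
260 mod 221 = 39
Check: 39 mod 13 = 0 ✓, 39 mod 17 = 5 ✓

x ≡ 39 (mod 221)


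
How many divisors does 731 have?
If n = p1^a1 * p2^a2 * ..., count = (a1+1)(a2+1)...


731 = 17^1 × 43^1
d(731) = (1+1) × (1+1) = 4

4 divisors


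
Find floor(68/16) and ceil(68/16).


68/16 = 4.2500
floor = 4
ceil = 5

floor = 4, ceil = 5


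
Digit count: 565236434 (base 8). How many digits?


565236434 in base 8 = 4154151322
Number of digits = 10

10 digits (base 8)


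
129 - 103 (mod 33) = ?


129 - 103 = 26
26 mod 33 = 26


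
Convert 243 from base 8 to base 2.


243 (base 8) = 163 (decimal)
163 (decimal) = 10100011 (base 2)


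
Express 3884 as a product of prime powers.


3884 / 2 = 1942
1942 / 2 = 971
971 / 971 = 1
3884 = 2^2 × 971


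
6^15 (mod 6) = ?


6^1 mod 6 = 0
6^2 mod 6 = 0
6^3 mod 6 = 0
6^4 mod 6 = 0
6^5 mod 6 = 0
6^6 mod 6 = 0
6^7 mod 6 = 0
6^8 mod 6 = 0
6^9 mod 6 = 0
6^10 mod 6 = 0
6^11 mod 6 = 0
6^12 mod 6 = 0
6^13 mod 6 = 0
6^14 mod 6 = 0
6^15 mod 6 = 0


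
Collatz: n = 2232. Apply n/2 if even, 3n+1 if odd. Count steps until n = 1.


2232 → 1116 → 558 → 279 → 838 → 419 → 1258 → 629 → 1888 → 944 → 472 → 236 → 118 → 59 → 178 → 89 → 268 → 134 → 67 → 202 → 101 → 304 → 152 → 76 → 38 → 19 → 58 → 29 → 88 → 44 → 22 → 11 → 34 → 17 → 52 → 26 → 13 → 40 → 20 → 10 → 5 → 16 → 8 → 4 → 2 → 1
Total steps = 45

45 steps


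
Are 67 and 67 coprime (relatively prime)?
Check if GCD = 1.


Euclidean algorithm:
67 = 1 * 67 + 0
GCD(67, 67) = 67

No, not coprime (GCD = 67)


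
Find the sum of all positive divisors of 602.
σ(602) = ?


Divisors of 602: 1, 2, 7, 14, 43, 86, 301, 602
Sum = 1 + 2 + 7 + 14 + 43 + 86 + 301 + 602 = 1056

σ(602) = 1056


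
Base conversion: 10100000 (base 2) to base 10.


10100000 (base 2) = 160 (decimal)
160 (decimal) = 160 (base 10)


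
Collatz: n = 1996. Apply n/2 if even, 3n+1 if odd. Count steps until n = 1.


1996 → 998 → 499 → 1498 → 749 → 2248 → 1124 → 562 → 281 → 844 → 422 → 211 → 634 → 317 → 952 → 476 → 238 → 119 → 358 → 179 → 538 → 269 → 808 → 404 → 202 → 101 → 304 → 152 → 76 → 38 → 19 → 58 → 29 → 88 → 44 → 22 → 11 → 34 → 17 → 52 → 26 → 13 → 40 → 20 → 10 → 5 → 16 → 8 → 4 → 2 → 1
Total steps = 50

50 steps


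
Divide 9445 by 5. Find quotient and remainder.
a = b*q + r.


9445 = 5 * 1889 + 0
Check: 9445 + 0 = 9445

q = 1889, r = 0


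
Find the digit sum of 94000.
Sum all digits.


9 + 4 + 0 + 0 + 0 = 13


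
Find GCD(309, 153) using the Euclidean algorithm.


309 = 2 * 153 + 3
153 = 51 * 3 + 0
GCD = 3


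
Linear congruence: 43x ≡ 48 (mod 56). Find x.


GCD(43, 56) = 1, unique solution
a^(-1) mod 56 = 43
x = 43 * 48 mod 56 = 48

x ≡ 48 (mod 56)


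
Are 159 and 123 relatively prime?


Euclidean algorithm:
159 = 1 * 123 + 36
123 = 3 * 36 + 15
36 = 2 * 15 + 6
15 = 2 * 6 + 3
6 = 2 * 3 + 0
GCD(159, 123) = 3

No, not coprime (GCD = 3)


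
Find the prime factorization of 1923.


1923 / 3 = 641
641 / 641 = 1
1923 = 3 × 641


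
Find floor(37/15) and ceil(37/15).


37/15 = 2.4667
floor = 2
ceil = 3

floor = 2, ceil = 3


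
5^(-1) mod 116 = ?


Use the extended Euclidean algorithm on (116, 5); each row r = 116*s + 5*t:
r=116, s=1, t=0
r=5, s=0, t=1
q=23: r=1, s=1, t=-23   [116*(1) + 5*(-23) = 1]
q=5: r=0, s=-5, t=116   [116*(-5) + 5*(116) = 0]
GCD = 1 with t = -23, so 5*(-23) ≡ 1 (mod 116)
Inverse = -23 mod 116 = 93
Check: 5 * 93 = 465 ≡ 1 (mod 116)

5^(-1) ≡ 93 (mod 116)


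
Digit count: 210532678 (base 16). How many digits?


210532678 in base 16 = C8C7946
Number of digits = 7

7 digits (base 16)


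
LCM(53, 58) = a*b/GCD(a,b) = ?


GCD(53, 58) = 1
LCM = 53*58/1 = 3074/1 = 3074

LCM = 3074


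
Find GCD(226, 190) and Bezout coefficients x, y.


Tabular extended Euclidean (each row: r = 226*s + 190*t):
r=226, s=1, t=0
r=190, s=0, t=1
q=1: r=36, s=1, t=-1   [226*(1) + 190*(-1) = 36]
q=5: r=10, s=-5, t=6   [226*(-5) + 190*(6) = 10]
q=3: r=6, s=16, t=-19   [226*(16) + 190*(-19) = 6]
q=1: r=4, s=-21, t=25   [226*(-21) + 190*(25) = 4]
q=1: r=2, s=37, t=-44   [226*(37) + 190*(-44) = 2]
q=2: r=0, s=-95, t=113   [226*(-95) + 190*(113) = 0]
GCD = 2; from the row with r=2: x=37, y=-44
Check: 226*(37) + 190*(-44) = 8362 - 8360 = 2

GCD = 2, x = 37, y = -44


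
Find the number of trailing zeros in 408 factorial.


floor(408/5) = 81
floor(408/25) = 16
floor(408/125) = 3
Total = 100

100 trailing zeros


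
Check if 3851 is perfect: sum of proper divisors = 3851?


Proper divisors of 3851: 1
Sum = 1 = 1

No, 3851 is not perfect (1 ≠ 3851)


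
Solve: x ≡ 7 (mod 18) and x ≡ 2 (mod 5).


M = 18*5 = 90
M1 = M/18 = 5, M2 = M/5 = 18
M1^(-1) mod 18 = 11, M2^(-1) mod 5 = 2
x = 7*5*11 + 2*18*2 = 457
457 mod 90 = 7
Check: 7 mod 18 = 7 ✓, 7 mod 5 = 2 ✓

x ≡ 7 (mod 90)


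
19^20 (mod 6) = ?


19^1 mod 6 = 1
19^2 mod 6 = 1
19^3 mod 6 = 1
19^4 mod 6 = 1
19^5 mod 6 = 1
19^6 mod 6 = 1
19^7 mod 6 = 1
19^8 mod 6 = 1
19^9 mod 6 = 1
19^10 mod 6 = 1
19^11 mod 6 = 1
19^12 mod 6 = 1
19^13 mod 6 = 1
19^14 mod 6 = 1
19^15 mod 6 = 1
19^16 mod 6 = 1
19^17 mod 6 = 1
19^18 mod 6 = 1
19^19 mod 6 = 1
19^20 mod 6 = 1


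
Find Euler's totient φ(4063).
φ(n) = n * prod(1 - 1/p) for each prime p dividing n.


4063 = 17 × 239
Prime factors: 17, 239
φ(4063) = 4063 × (1-1/17) × (1-1/239)
= 4063 × 16/17 × 238/239 = 3808

φ(4063) = 3808


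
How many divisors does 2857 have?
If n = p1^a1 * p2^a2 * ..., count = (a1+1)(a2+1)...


2857 = 2857^1
d(2857) = (1+1) = 2

2 divisors


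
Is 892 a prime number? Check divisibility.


892 / 2 = 446 (exact division)
892 is NOT prime.

No, 892 is not prime


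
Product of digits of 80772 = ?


8 × 0 × 7 × 7 × 2 = 0


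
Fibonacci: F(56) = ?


Sequence: 1, 1, 2, 3, 5, 8, 13, 21, 34, 55, 89, 144, 233, 377, 610, 987, 1597, 2584, 4181, 6765, 10946, 17711, 28657, 46368, 75025, 121393, 196418, 317811, 514229, 832040, 1346269, 2178309, 3524578, 5702887, 9227465, 14930352, 24157817, 39088169, 63245986, 102334155, 165580141, 267914296, 433494437, 701408733, 1134903170, 1836311903, 2971215073, 4807526976, 7778742049, 12586269025, 20365011074, 32951280099, 53316291173, 86267571272, 139583862445, 225851433717
F(56) = 225851433717


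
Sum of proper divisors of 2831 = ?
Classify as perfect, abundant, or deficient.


Proper divisors: 1, 19, 149
Sum = 1 + 19 + 149 = 169
169 < 2831 → deficient

s(2831) = 169 (deficient)


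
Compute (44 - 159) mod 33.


44 - 159 = -115
-115 mod 33 = 17


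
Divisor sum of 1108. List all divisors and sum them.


Divisors of 1108: 1, 2, 4, 277, 554, 1108
Sum = 1 + 2 + 4 + 277 + 554 + 1108 = 1946

σ(1108) = 1946


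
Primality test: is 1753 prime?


Check divisors up to sqrt(1753) = 41.8688
No divisors found.
1753 is prime.

Yes, 1753 is prime


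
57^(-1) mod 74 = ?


Use the extended Euclidean algorithm on (74, 57); each row r = 74*s + 57*t:
r=74, s=1, t=0
r=57, s=0, t=1
q=1: r=17, s=1, t=-1   [74*(1) + 57*(-1) = 17]
q=3: r=6, s=-3, t=4   [74*(-3) + 57*(4) = 6]
q=2: r=5, s=7, t=-9   [74*(7) + 57*(-9) = 5]
q=1: r=1, s=-10, t=13   [74*(-10) + 57*(13) = 1]
q=5: r=0, s=57, t=-74   [74*(57) + 57*(-74) = 0]
GCD = 1 with t = 13, so 57*(13) ≡ 1 (mod 74)
Inverse = 13 mod 74 = 13
Check: 57 * 13 = 741 ≡ 1 (mod 74)

57^(-1) ≡ 13 (mod 74)


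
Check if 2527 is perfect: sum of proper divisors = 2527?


Proper divisors of 2527: 1, 7, 19, 133, 361
Sum = 1 + 7 + 19 + 133 + 361 = 521

No, 2527 is not perfect (521 ≠ 2527)


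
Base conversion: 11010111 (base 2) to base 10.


11010111 (base 2) = 215 (decimal)
215 (decimal) = 215 (base 10)


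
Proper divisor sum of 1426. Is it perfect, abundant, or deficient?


Proper divisors: 1, 2, 23, 31, 46, 62, 713
Sum = 1 + 2 + 23 + 31 + 46 + 62 + 713 = 878
878 < 1426 → deficient

s(1426) = 878 (deficient)


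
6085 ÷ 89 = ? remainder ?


6085 = 89 * 68 + 33
Check: 6052 + 33 = 6085

q = 68, r = 33


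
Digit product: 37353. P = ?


3 × 7 × 3 × 5 × 3 = 945


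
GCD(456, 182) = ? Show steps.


456 = 2 * 182 + 92
182 = 1 * 92 + 90
92 = 1 * 90 + 2
90 = 45 * 2 + 0
GCD = 2


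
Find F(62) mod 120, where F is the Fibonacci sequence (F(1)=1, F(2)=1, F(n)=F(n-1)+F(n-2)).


F(k) mod 120 for k=1..62:
1, 1, 2, 3, 5, 8, 13, 21, 34, 55, 89, 24, 113, 17, 10, 27, 37, 64, 101, 45, 26, 71, 97, 48, 25, 73, 98, 51, 29, 80, 109, 69, 58, 7, 65, 72, 17, 89, 106, 75, 61, 16, 77, 93, 50, 23, 73, 96, 49, 25, 74, 99, 53, 32, 85, 117, 82, 79, 41, 0, 41, 41
F(62) mod 120 = 41


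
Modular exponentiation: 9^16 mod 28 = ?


9^1 mod 28 = 9
9^2 mod 28 = 25
9^3 mod 28 = 1
9^4 mod 28 = 9
9^5 mod 28 = 25
9^6 mod 28 = 1
9^7 mod 28 = 9
9^8 mod 28 = 25
9^9 mod 28 = 1
9^10 mod 28 = 9
9^11 mod 28 = 25
9^12 mod 28 = 1
9^13 mod 28 = 9
9^14 mod 28 = 25
9^15 mod 28 = 1
9^16 mod 28 = 9


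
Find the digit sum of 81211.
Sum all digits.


8 + 1 + 2 + 1 + 1 = 13


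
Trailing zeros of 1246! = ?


floor(1246/5) = 249
floor(1246/25) = 49
floor(1246/125) = 9
floor(1246/625) = 1
Total = 308

308 trailing zeros


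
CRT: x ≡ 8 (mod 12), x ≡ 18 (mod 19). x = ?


M = 12*19 = 228
M1 = M/12 = 19, M2 = M/19 = 12
M1^(-1) mod 12 = 7, M2^(-1) mod 19 = 8
x = 8*19*7 + 18*12*8 = 2792
2792 mod 228 = 56
Check: 56 mod 12 = 8 ✓, 56 mod 19 = 18 ✓

x ≡ 56 (mod 228)


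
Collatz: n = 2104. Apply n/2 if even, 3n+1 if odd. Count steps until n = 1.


2104 → 1052 → 526 → 263 → 790 → 395 → 1186 → 593 → 1780 → 890 → 445 → 1336 → 668 → 334 → 167 → 502 → 251 → 754 → 377 → 1132 → 566 → 283 → 850 → 425 → 1276 → 638 → 319 → 958 → 479 → 1438 → 719 → 2158 → 1079 → 3238 → 1619 → 4858 → 2429 → 7288 → 3644 → 1822 → 911 → 2734 → 1367 → 4102 → 2051 → 6154 → 3077 → 9232 → 4616 → 2308 → 1154 → 577 → 1732 → 866 → 433 → 1300 → 650 → 325 → 976 → 488 → 244 → 122 → 61 → 184 → 92 → 46 → 23 → 70 → 35 → 106 → 53 → 160 → 80 → 40 → 20 → 10 → 5 → 16 → 8 → 4 → 2 → 1
Total steps = 81

81 steps


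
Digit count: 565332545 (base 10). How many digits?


565332545 has 9 digits in base 10
floor(log10(565332545)) + 1 = floor(8.7523) + 1 = 9

9 digits (base 10)


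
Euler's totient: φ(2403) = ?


2403 = 3^3 × 89
Prime factors: 3, 89
φ(2403) = 2403 × (1-1/3) × (1-1/89)
= 2403 × 2/3 × 88/89 = 1584

φ(2403) = 1584


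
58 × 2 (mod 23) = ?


58 × 2 = 116
116 mod 23 = 1


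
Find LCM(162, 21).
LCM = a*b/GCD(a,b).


GCD(162, 21) = 3
LCM = 162*21/3 = 3402/3 = 1134

LCM = 1134


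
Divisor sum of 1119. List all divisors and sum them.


Divisors of 1119: 1, 3, 373, 1119
Sum = 1 + 3 + 373 + 1119 = 1496

σ(1119) = 1496


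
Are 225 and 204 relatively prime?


Euclidean algorithm:
225 = 1 * 204 + 21
204 = 9 * 21 + 15
21 = 1 * 15 + 6
15 = 2 * 6 + 3
6 = 2 * 3 + 0
GCD(225, 204) = 3

No, not coprime (GCD = 3)


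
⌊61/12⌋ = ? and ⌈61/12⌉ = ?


61/12 = 5.0833
floor = 5
ceil = 6

floor = 5, ceil = 6


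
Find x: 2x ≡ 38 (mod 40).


GCD(2, 40) = 2 divides 38
Divide: 1x ≡ 19 (mod 20)
x ≡ 19 (mod 20)


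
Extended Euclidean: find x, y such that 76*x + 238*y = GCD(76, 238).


Tabular extended Euclidean (each row: r = 76*s + 238*t):
r=76, s=1, t=0
r=238, s=0, t=1
q=0: r=76, s=1, t=0   [76*(1) + 238*(0) = 76]
q=3: r=10, s=-3, t=1   [76*(-3) + 238*(1) = 10]
q=7: r=6, s=22, t=-7   [76*(22) + 238*(-7) = 6]
q=1: r=4, s=-25, t=8   [76*(-25) + 238*(8) = 4]
q=1: r=2, s=47, t=-15   [76*(47) + 238*(-15) = 2]
q=2: r=0, s=-119, t=38   [76*(-119) + 238*(38) = 0]
GCD = 2; from the row with r=2: x=47, y=-15
Check: 76*(47) + 238*(-15) = 3572 - 3570 = 2

GCD = 2, x = 47, y = -15


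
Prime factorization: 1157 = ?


1157 / 13 = 89
89 / 89 = 1
1157 = 13 × 89


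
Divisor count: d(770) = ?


770 = 2^1 × 5^1 × 7^1 × 11^1
d(770) = (1+1) × (1+1) × (1+1) × (1+1) = 16

16 divisors


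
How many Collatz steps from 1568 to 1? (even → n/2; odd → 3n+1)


1568 → 784 → 392 → 196 → 98 → 49 → 148 → 74 → 37 → 112 → 56 → 28 → 14 → 7 → 22 → 11 → 34 → 17 → 52 → 26 → 13 → 40 → 20 → 10 → 5 → 16 → 8 → 4 → 2 → 1
Total steps = 29

29 steps


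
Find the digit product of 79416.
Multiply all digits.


7 × 9 × 4 × 1 × 6 = 1512


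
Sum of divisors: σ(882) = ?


Divisors of 882: 1, 2, 3, 6, 7, 9, 14, 18, 21, 42, 49, 63, 98, 126, 147, 294, 441, 882
Sum = 1 + 2 + 3 + 6 + 7 + 9 + 14 + 18 + 21 + 42 + 49 + 63 + 98 + 126 + 147 + 294 + 441 + 882 = 2223

σ(882) = 2223


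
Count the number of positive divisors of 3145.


3145 = 5^1 × 17^1 × 37^1
d(3145) = (1+1) × (1+1) × (1+1) = 8

8 divisors


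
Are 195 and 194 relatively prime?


Euclidean algorithm:
195 = 1 * 194 + 1
194 = 194 * 1 + 0
GCD(195, 194) = 1

Yes, coprime (GCD = 1)


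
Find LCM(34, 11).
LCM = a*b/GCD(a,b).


GCD(34, 11) = 1
LCM = 34*11/1 = 374/1 = 374

LCM = 374


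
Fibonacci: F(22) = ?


Sequence: 1, 1, 2, 3, 5, 8, 13, 21, 34, 55, 89, 144, 233, 377, 610, 987, 1597, 2584, 4181, 6765, 10946, 17711
F(22) = 17711


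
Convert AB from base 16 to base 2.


AB (base 16) = 171 (decimal)
171 (decimal) = 10101011 (base 2)


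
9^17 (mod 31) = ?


9^1 mod 31 = 9
9^2 mod 31 = 19
9^3 mod 31 = 16
9^4 mod 31 = 20
9^5 mod 31 = 25
9^6 mod 31 = 8
9^7 mod 31 = 10
9^8 mod 31 = 28
9^9 mod 31 = 4
9^10 mod 31 = 5
9^11 mod 31 = 14
9^12 mod 31 = 2
9^13 mod 31 = 18
9^14 mod 31 = 7
9^15 mod 31 = 1
9^16 mod 31 = 9
9^17 mod 31 = 19


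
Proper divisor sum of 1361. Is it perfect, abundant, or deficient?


Proper divisors: 1
Sum = 1 = 1
1 < 1361 → deficient

s(1361) = 1 (deficient)


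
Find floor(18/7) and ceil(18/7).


18/7 = 2.5714
floor = 2
ceil = 3

floor = 2, ceil = 3


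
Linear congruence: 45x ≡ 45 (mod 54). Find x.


GCD(45, 54) = 9 divides 45
Divide: 5x ≡ 5 (mod 6)
x ≡ 1 (mod 6)


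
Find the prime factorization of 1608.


1608 / 2 = 804
804 / 2 = 402
402 / 2 = 201
201 / 3 = 67
67 / 67 = 1
1608 = 2^3 × 3 × 67


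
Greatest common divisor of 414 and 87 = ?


414 = 4 * 87 + 66
87 = 1 * 66 + 21
66 = 3 * 21 + 3
21 = 7 * 3 + 0
GCD = 3


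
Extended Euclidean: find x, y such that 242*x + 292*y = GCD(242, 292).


Tabular extended Euclidean (each row: r = 242*s + 292*t):
r=242, s=1, t=0
r=292, s=0, t=1
q=0: r=242, s=1, t=0   [242*(1) + 292*(0) = 242]
q=1: r=50, s=-1, t=1   [242*(-1) + 292*(1) = 50]
q=4: r=42, s=5, t=-4   [242*(5) + 292*(-4) = 42]
q=1: r=8, s=-6, t=5   [242*(-6) + 292*(5) = 8]
q=5: r=2, s=35, t=-29   [242*(35) + 292*(-29) = 2]
q=4: r=0, s=-146, t=121   [242*(-146) + 292*(121) = 0]
GCD = 2; from the row with r=2: x=35, y=-29
Check: 242*(35) + 292*(-29) = 8470 - 8468 = 2

GCD = 2, x = 35, y = -29


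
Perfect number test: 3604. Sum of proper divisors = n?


Proper divisors of 3604: 1, 2, 4, 17, 34, 53, 68, 106, 212, 901, 1802
Sum = 1 + 2 + 4 + 17 + 34 + 53 + 68 + 106 + 212 + 901 + 1802 = 3200

No, 3604 is not perfect (3200 ≠ 3604)


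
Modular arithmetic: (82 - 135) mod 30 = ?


82 - 135 = -53
-53 mod 30 = 7


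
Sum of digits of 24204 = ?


2 + 4 + 2 + 0 + 4 = 12


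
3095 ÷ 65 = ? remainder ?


3095 = 65 * 47 + 40
Check: 3055 + 40 = 3095

q = 47, r = 40


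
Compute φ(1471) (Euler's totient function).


1471 = 1471
Prime factors: 1471
φ(1471) = 1471 × (1-1/1471)
= 1471 × 1470/1471 = 1470

φ(1471) = 1470


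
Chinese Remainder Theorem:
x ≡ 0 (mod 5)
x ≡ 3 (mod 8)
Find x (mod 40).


M = 5*8 = 40
M1 = M/5 = 8, M2 = M/8 = 5
M1^(-1) mod 5 = 2, M2^(-1) mod 8 = 5
x = 0*8*2 + 3*5*5 = 75
75 mod 40 = 35
Check: 35 mod 5 = 0 ✓, 35 mod 8 = 3 ✓

x ≡ 35 (mod 40)


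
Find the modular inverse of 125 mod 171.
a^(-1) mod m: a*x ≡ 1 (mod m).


Use the extended Euclidean algorithm on (171, 125); each row r = 171*s + 125*t:
r=171, s=1, t=0
r=125, s=0, t=1
q=1: r=46, s=1, t=-1   [171*(1) + 125*(-1) = 46]
q=2: r=33, s=-2, t=3   [171*(-2) + 125*(3) = 33]
q=1: r=13, s=3, t=-4   [171*(3) + 125*(-4) = 13]
q=2: r=7, s=-8, t=11   [171*(-8) + 125*(11) = 7]
q=1: r=6, s=11, t=-15   [171*(11) + 125*(-15) = 6]
q=1: r=1, s=-19, t=26   [171*(-19) + 125*(26) = 1]
q=6: r=0, s=125, t=-171   [171*(125) + 125*(-171) = 0]
GCD = 1 with t = 26, so 125*(26) ≡ 1 (mod 171)
Inverse = 26 mod 171 = 26
Check: 125 * 26 = 3250 ≡ 1 (mod 171)

125^(-1) ≡ 26 (mod 171)


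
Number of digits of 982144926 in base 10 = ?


982144926 has 9 digits in base 10
floor(log10(982144926)) + 1 = floor(8.9922) + 1 = 9

9 digits (base 10)


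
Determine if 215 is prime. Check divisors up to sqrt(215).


215 / 5 = 43 (exact division)
215 is NOT prime.

No, 215 is not prime


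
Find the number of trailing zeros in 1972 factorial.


floor(1972/5) = 394
floor(1972/25) = 78
floor(1972/125) = 15
floor(1972/625) = 3
Total = 490

490 trailing zeros


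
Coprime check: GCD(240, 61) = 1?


Euclidean algorithm:
240 = 3 * 61 + 57
61 = 1 * 57 + 4
57 = 14 * 4 + 1
4 = 4 * 1 + 0
GCD(240, 61) = 1

Yes, coprime (GCD = 1)


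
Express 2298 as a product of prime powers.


2298 / 2 = 1149
1149 / 3 = 383
383 / 383 = 1
2298 = 2 × 3 × 383


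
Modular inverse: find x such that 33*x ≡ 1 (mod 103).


Use the extended Euclidean algorithm on (103, 33); each row r = 103*s + 33*t:
r=103, s=1, t=0
r=33, s=0, t=1
q=3: r=4, s=1, t=-3   [103*(1) + 33*(-3) = 4]
q=8: r=1, s=-8, t=25   [103*(-8) + 33*(25) = 1]
q=4: r=0, s=33, t=-103   [103*(33) + 33*(-103) = 0]
GCD = 1 with t = 25, so 33*(25) ≡ 1 (mod 103)
Inverse = 25 mod 103 = 25
Check: 33 * 25 = 825 ≡ 1 (mod 103)

33^(-1) ≡ 25 (mod 103)


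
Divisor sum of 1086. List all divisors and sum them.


Divisors of 1086: 1, 2, 3, 6, 181, 362, 543, 1086
Sum = 1 + 2 + 3 + 6 + 181 + 362 + 543 + 1086 = 2184

σ(1086) = 2184


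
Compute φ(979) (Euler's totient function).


979 = 11 × 89
Prime factors: 11, 89
φ(979) = 979 × (1-1/11) × (1-1/89)
= 979 × 10/11 × 88/89 = 880

φ(979) = 880


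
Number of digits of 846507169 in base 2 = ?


846507169 in base 2 = 110010011101001010110010100001
Number of digits = 30

30 digits (base 2)


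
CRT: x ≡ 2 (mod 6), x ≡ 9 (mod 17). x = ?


M = 6*17 = 102
M1 = M/6 = 17, M2 = M/17 = 6
M1^(-1) mod 6 = 5, M2^(-1) mod 17 = 3
x = 2*17*5 + 9*6*3 = 332
332 mod 102 = 26
Check: 26 mod 6 = 2 ✓, 26 mod 17 = 9 ✓

x ≡ 26 (mod 102)


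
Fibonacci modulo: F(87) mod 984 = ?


F(k) mod 984 for k=1..87:
1, 1, 2, 3, 5, 8, 13, 21, 34, 55, 89, 144, 233, 377, 610, 3, 613, 616, 245, 861, 122, 983, 121, 120, 241, 361, 602, 963, 581, 560, 157, 717, 874, 607, 497, 120, 617, 737, 370, 123, 493, 616, 125, 741, 866, 623, 505, 144, 649, 793, 458, 267, 725, 8, 733, 741, 490, 247, 737, 0, 737, 737, 490, 243, 733, 976, 725, 717, 458, 191, 649, 840, 505, 361, 866, 243, 125, 368, 493, 861, 370, 247, 617, 864, 497, 377, 874
F(87) mod 984 = 874
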